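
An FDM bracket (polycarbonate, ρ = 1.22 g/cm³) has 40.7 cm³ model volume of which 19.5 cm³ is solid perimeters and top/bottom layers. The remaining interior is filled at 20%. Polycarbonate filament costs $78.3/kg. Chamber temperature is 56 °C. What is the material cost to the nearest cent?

Infill region = 40.7 − 19.5, so 21.2 cm³.
Infill deposited = 0.20 × 21.2, so 4.24 cm³.
Total printed volume: 19.5 + 4.24 → 23.74 cm³.
Mass: 23.74 × 1.22 → 28.9628 g.
At $78.3/kg: 28.9628/1000 × 78.3 = $2.27.

$2.27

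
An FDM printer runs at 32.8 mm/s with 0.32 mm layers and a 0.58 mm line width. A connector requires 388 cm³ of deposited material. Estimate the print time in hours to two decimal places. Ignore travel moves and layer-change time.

Bead cross-section: 0.32 × 0.58 → 0.1856 mm².
Path length: 388000 mm³ / 0.1856 mm² → 2090517.2 mm.
Print-move time = 2090517.2 / 32.8, so 63735.3 s.
Converting: 63735.3 s = 17.70 hours.

17.70 hours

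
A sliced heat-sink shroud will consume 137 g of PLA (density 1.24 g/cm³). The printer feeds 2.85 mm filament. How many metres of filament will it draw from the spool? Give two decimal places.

Volume = 137 g / 1.24 g·cm⁻³ = 110.4839 cm³ = 110483.9 mm³.
Filament cross-section = π × (2.85/2)² = 6.3794 mm².
Length = 110483.9 / 6.3794 = 17318.85 mm = 17.32 m.

17.32 m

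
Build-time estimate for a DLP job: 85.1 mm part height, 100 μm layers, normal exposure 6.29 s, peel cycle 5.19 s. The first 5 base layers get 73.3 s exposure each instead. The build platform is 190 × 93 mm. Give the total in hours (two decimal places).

2.81 hours

Number of layers: 85.1 / 0.1 → 851 (rounded up).
Burn-in layers: 5 × (73.3 + 5.19) → 392.45 s.
Remaining layers = 846 × (6.29 + 5.19), so 9712.08 s.
Total = 392.45 + 9712.08 = 10104.53 s = 2.81 hours.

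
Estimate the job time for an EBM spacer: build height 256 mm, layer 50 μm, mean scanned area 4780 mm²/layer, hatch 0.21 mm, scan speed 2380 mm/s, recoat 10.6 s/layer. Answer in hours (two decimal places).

Layer count = ceil(256 / 0.05) = 5120.
Hatch length per layer = 4780 / 0.21, so 22761.9 mm.
Per-layer scan time = 22761.9 / 2380 = 9.5638 s.
Per-layer time = 9.5638 + 10.6 = 20.1638 s.
5120 layers × 20.1638 s/layer = 103238.656 s, i.e. 28.68 hours.

28.68 hours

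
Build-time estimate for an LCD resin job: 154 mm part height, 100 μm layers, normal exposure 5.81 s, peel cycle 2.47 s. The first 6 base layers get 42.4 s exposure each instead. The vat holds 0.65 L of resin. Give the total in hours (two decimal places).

3.60 hours

Layers = ⌈154/0.1⌉ = 1540.
Bottom layers: 6 × (42.4 + 2.47) → 269.22 s.
Regular layers: 1534 × (5.81 + 2.47) → 12701.52 s.
Total = 269.22 + 12701.52 = 12970.74 s = 3.60 hours.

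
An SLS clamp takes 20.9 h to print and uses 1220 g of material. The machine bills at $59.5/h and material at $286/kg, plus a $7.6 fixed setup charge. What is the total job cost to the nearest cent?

Time charge = 59.5 × 20.9, so $1243.55.
Feedstock cost: 286 × 1220/1000 → $348.92.
Adding setup: 1243.55 + 348.92 + 7.6 → $1600.07.

$1600.07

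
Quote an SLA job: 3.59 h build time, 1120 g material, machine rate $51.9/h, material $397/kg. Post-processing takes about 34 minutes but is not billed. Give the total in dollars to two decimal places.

$630.96

Machine cost = 51.9 × 3.59, so $186.321.
Feedstock cost = 397 × 1120/1000 = $444.64.
Job cost: 186.321 + 444.64 = 630.961 ≈ $630.96.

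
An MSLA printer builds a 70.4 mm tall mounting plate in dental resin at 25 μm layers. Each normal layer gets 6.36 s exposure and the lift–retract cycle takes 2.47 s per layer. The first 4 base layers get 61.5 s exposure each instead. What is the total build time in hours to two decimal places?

6.97 hours

Layers = ⌈70.4/0.025⌉ = 2816.
Base layers: 4 × (61.5 + 2.47) → 255.88 s.
Remaining layers: 2812 × (6.36 + 2.47) → 24829.96 s.
Total = 255.88 + 24829.96 = 25085.84 s = 6.97 hours.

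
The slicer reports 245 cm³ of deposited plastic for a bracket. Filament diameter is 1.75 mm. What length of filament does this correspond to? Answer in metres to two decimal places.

101.86 m

Filament cross-section = π × (1.75/2)² = 2.4053 mm².
L = 245000 mm³ / 2.4053 mm² = 101858.4 mm, i.e. 101.86 m.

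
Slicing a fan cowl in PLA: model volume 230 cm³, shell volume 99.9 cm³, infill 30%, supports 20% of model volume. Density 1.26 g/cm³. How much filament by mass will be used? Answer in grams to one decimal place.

Volume inside the shell = 230 − 99.9, so 130.1 cm³.
Infill volume = 0.30 × 130.1 = 39.03 cm³.
Support = 0.20 × 230, so 46 cm³.
Total printed volume = 99.9 + 39.03 + 46, so 184.93 cm³.
Mass: 184.93 × 1.26 → 233.0118 g.

233.0 g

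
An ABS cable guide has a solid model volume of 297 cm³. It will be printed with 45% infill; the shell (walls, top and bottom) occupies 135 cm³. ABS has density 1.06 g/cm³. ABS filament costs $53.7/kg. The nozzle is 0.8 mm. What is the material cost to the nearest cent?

$11.83

Interior volume = 297 − 135 = 162 cm³.
Infill volume: 0.45 × 162 → 72.9 cm³.
Total printed volume = 135 + 72.9 = 207.9 cm³.
Mass = 207.9 × 1.06 = 220.374 g.
Cost = 220.374 g / 1000 × $53.7/kg = $11.83.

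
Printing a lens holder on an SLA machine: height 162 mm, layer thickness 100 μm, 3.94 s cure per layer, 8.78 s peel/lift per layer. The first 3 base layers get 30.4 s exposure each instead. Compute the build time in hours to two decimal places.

5.75 hours

Layers = ⌈162/0.1⌉ = 1620.
Bottom layers = 3 × (30.4 + 8.78), so 117.54 s.
Normal layers: 1617 × (3.94 + 8.78) → 20568.24 s.
Sum: 117.54 + 20568.24 = 20685.78 s → 5.75 hours.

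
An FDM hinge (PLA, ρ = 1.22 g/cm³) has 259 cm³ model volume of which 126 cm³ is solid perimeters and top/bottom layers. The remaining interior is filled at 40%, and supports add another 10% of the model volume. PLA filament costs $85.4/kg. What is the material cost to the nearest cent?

Interior volume = 259 − 126 = 133 cm³.
Deposited infill = 0.40 × 133, so 53.2 cm³.
Support: 0.10 × 259 → 25.9 cm³.
Deposited volume = 126 + 53.2 + 25.9 = 205.1 cm³.
Mass = 205.1 × 1.22 = 250.222 g.
Cost = 250.222 g / 1000 × $85.4/kg = $21.37.

$21.37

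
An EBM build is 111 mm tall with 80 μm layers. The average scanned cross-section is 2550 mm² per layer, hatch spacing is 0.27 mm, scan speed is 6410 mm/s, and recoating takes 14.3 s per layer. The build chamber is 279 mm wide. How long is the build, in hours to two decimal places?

6.08 hours

Number of layers: 111 / 0.08 → 1388 (rounded up).
Hatch length per layer = 2550 / 0.27, so 9444.4 mm.
Per-layer scan time = 9444.4 / 6410 = 1.4734 s.
Per-layer time: 1.4734 + 14.3 → 15.7734 s.
Build time = 1388 × 15.7734 = 21893.4792 s = 6.08 hours.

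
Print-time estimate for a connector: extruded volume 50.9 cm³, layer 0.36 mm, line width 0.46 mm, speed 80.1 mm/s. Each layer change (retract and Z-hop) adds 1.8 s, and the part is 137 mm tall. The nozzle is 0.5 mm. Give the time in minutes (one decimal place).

75.4 minutes

Extrusion cross-section = 0.36 × 0.46, so 0.1656 mm².
Total extruded path = 50900/0.1656 = 307367.1 mm.
Time extruding = 307367.1 / 80.1 = 3837.3 s.
Number of layers: 137 / 0.36 → 381 (rounded up).
Layer-change overhead: 381 × 1.8 → 685.8 s.
Altogether 3837.3 + 685.8 = 4523.1 s, i.e. 75.4 minutes.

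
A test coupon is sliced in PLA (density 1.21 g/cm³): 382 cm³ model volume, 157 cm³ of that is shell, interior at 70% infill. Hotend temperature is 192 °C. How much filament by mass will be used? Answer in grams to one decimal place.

380.5 g

Infill region = 382 − 157 = 225 cm³.
Infill deposited = 0.70 × 225, so 157.5 cm³.
Deposited volume = 157 + 157.5 = 314.5 cm³.
Mass = 314.5 × 1.21 = 380.545 g.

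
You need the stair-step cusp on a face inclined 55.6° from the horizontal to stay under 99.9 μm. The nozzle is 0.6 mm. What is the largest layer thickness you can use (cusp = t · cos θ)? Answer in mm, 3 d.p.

0.177 mm

t = h_c / cos θ = 0.0999 / 0.5650 = 0.177 mm.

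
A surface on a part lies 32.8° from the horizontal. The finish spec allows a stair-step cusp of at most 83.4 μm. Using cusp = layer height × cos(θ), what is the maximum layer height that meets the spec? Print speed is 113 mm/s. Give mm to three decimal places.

0.099 mm

t = h_c / cos θ = 0.0834 / 0.8406 = 0.099 mm.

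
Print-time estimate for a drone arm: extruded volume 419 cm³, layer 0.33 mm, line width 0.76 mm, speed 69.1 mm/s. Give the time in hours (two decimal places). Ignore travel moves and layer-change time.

6.72 hours

Bead cross-section: 0.33 × 0.76 → 0.2508 mm².
Path length: 419000 mm³ / 0.2508 mm² → 1670653.9 mm.
Time extruding = 1670653.9 / 69.1 = 24177.3 s.
That's 24177.3 s → 6.72 hours.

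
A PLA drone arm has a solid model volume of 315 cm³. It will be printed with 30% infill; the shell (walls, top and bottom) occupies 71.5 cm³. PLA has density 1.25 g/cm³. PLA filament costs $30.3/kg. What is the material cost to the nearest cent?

Interior volume: 315 − 71.5 → 243.5 cm³.
Deposited infill: 0.30 × 243.5 → 73.05 cm³.
Deposited volume = 71.5 + 73.05 = 144.55 cm³.
Mass = 144.55 × 1.25, so 180.6875 g.
Cost = 180.6875 g / 1000 × $30.3/kg = $5.47.

$5.47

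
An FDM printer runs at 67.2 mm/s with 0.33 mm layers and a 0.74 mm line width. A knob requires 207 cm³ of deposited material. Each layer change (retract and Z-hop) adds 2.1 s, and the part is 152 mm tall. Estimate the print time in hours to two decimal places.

3.77 hours

Line area: 0.33 × 0.74 → 0.2442 mm².
Path length: 207000 mm³ / 0.2442 mm² → 847665.8 mm.
Time extruding: 847665.8 / 67.2 → 12614.1 s.
Layer count = ceil(152 / 0.33) = 461.
Layer-change overhead: 461 × 2.1 → 968.1 s.
Altogether 12614.1 + 968.1 = 13582.2 s, i.e. 3.77 hours.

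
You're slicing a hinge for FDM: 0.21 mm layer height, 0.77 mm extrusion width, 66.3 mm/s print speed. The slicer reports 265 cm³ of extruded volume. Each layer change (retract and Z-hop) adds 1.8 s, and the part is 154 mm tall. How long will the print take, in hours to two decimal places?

7.23 hours

Extrusion cross-section = 0.21 × 0.77, so 0.1617 mm².
Path length: 265000 mm³ / 0.1617 mm² → 1638837.4 mm.
Extrusion time = 1638837.4 / 66.3 = 24718.5 s.
Number of layers: 154 / 0.21 → 734 (rounded up).
Z-hop total = 734 × 1.8 = 1321.2 s.
Altogether 24718.5 + 1321.2 = 26039.7 s, i.e. 7.23 hours.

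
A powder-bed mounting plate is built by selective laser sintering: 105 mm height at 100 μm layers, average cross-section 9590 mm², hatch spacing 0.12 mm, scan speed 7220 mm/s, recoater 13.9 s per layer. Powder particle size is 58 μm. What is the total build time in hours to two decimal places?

7.28 hours

Number of layers: 105 / 0.1 → 1050 (rounded up).
Per-layer scan distance = 9590 / 0.12, so 79916.7 mm.
Laser time per layer = 79916.7 / 7220 = 11.0688 s.
Per-layer time = 11.0688 + 13.9 = 24.9688 s.
1050 layers × 24.9688 s/layer = 26217.24 s, i.e. 7.28 hours.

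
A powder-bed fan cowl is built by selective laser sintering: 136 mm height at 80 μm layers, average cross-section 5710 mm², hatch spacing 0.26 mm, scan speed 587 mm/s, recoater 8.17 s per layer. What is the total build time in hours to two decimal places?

21.53 hours

Layer count = ceil(136 / 0.08) = 1700.
Per-layer scan distance = 5710 / 0.26, so 21961.5 mm.
Scan time per layer = 21961.5 / 587, so 37.4131 s.
Time per layer = 37.4131 + 8.17 = 45.5831 s.
Total: 1700 × 45.5831 s = 77491.27 s → 21.53 hours.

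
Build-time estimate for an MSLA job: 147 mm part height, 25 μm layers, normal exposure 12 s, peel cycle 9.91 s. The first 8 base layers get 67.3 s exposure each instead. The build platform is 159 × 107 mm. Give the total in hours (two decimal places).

Number of layers: 147 / 0.025 → 5880 (rounded up).
Bottom layers: 8 × (67.3 + 9.91) → 617.68 s.
Regular layers = 5872 × (12 + 9.91) = 128655.52 s.
Sum: 617.68 + 128655.52 = 129273.2 s → 35.91 hours.

35.91 hours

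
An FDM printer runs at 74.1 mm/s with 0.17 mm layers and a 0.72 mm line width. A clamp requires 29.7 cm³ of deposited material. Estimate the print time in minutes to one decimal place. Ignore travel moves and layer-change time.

54.6 minutes

Bead cross-section = 0.17 × 0.72 = 0.1224 mm².
Toolpath length = 29.7 cm³ / 0.1224 mm² = 29700 / 0.1224 = 242647.1 mm.
Extrusion time: 242647.1 / 74.1 → 3274.6 s.
3274.6 s = 54.6 minutes.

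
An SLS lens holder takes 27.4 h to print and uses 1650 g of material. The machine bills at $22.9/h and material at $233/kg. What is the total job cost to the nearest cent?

Machine-time cost = 22.9 × 27.4, so $627.46.
Feedstock cost: 233 × 1650/1000 → $384.45.
Total = 627.46 + 384.45 = $1011.91.

$1011.91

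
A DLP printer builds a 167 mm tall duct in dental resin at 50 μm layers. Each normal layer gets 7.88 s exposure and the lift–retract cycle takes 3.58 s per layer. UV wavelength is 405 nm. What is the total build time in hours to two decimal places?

10.63 hours

Number of layers: 167 / 0.05 → 3340 (rounded up).
Cycle time: 7.88 + 3.58 → 11.46 s.
Build time: 3340 × 11.46 s = 38276.4 s, i.e. 10.63 hours.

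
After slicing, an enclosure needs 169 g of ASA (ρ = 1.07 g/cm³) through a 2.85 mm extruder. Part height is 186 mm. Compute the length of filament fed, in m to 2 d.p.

24.76 m

Extruded volume: 169/1.07 = 157.9439 cm³ (157943.9 mm³).
Cross-section of 2.85 mm filament: π·(2.85/2)² = 6.3794 mm².
L = V/A = 157943.9/6.3794 = 24758.43 mm → 24.76 m.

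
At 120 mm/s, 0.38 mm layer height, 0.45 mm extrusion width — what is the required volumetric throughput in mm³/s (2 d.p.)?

Extrusion cross-section = 0.38 × 0.45 = 0.171 mm².
Q = v·A = 120 × 0.171 = 20.52 mm³/s.

20.52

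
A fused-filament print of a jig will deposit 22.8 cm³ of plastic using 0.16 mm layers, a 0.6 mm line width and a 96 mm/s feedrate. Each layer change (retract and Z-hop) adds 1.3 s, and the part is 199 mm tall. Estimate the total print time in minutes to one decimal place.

Line area = 0.16 × 0.6, so 0.096 mm².
Toolpath length = 22.8 cm³ / 0.096 mm² = 22800 / 0.096 = 237500 mm.
Extrusion time = 237500 / 96, so 2474 s.
Number of layers: 199 / 0.16 → 1244 (rounded up).
Z-hop total = 1244 × 1.3, so 1617.2 s.
Total = 2474 + 1617.2 = 4091.2 s = 68.2 minutes.

68.2 minutes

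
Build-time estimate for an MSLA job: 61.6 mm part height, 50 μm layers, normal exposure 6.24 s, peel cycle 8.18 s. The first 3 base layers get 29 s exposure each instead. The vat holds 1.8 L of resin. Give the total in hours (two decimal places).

Number of layers: 61.6 / 0.05 → 1232 (rounded up).
Bottom layers = 3 × (29 + 8.18) = 111.54 s.
Remaining layers = 1229 × (6.24 + 8.18) = 17722.18 s.
Total = 111.54 + 17722.18 = 17833.72 s = 4.95 hours.

4.95 hours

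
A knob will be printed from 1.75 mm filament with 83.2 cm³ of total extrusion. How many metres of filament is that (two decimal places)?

34.59 m

Filament cross-section = π × (1.75/2)² = 2.4053 mm².
L = 83200 mm³ / 2.4053 mm² = 34590.28 mm, i.e. 34.59 m.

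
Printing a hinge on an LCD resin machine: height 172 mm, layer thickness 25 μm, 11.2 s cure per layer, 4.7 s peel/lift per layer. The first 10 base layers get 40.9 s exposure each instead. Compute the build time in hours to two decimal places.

30.47 hours

Layer count = ceil(172 / 0.025) = 6880.
Burn-in layers = 10 × (40.9 + 4.7) = 456 s.
Normal layers = 6870 × (11.2 + 4.7) = 109233 s.
Total = 456 + 109233 = 109689 s = 30.47 hours.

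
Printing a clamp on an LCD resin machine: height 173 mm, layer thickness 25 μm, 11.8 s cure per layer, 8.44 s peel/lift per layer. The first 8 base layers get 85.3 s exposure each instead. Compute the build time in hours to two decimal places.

Layers = ⌈173/0.025⌉ = 6920.
Bottom layers: 8 × (85.3 + 8.44) → 749.92 s.
Normal layers = 6912 × (11.8 + 8.44) = 139898.88 s.
Total = 749.92 + 139898.88 = 140648.8 s = 39.07 hours.

39.07 hours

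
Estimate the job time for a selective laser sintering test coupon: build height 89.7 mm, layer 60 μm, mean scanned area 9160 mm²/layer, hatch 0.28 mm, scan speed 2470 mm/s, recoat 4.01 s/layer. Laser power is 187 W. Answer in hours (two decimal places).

7.17 hours

Layers = ⌈89.7/0.06⌉ = 1495.
Per-layer scan distance: 9160 / 0.28 → 32714.3 mm.
Per-layer scan time = 32714.3 / 2470, so 13.2447 s.
Per-layer time: 13.2447 + 4.01 → 17.2547 s.
1495 layers × 17.2547 s/layer = 25795.7765 s, i.e. 7.17 hours.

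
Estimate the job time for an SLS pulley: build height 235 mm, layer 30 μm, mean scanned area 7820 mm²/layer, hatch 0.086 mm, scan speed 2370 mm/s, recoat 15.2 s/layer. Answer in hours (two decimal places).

Layer count = ceil(235 / 0.03) = 7834.
Hatch length per layer = 7820 / 0.086, so 90930.2 mm.
Per-layer scan time = 90930.2 / 2370 = 38.3672 s.
Time per layer: 38.3672 + 15.2 → 53.5672 s.
7834 layers × 53.5672 s/layer = 419645.4448 s, i.e. 116.57 hours.

116.57 hours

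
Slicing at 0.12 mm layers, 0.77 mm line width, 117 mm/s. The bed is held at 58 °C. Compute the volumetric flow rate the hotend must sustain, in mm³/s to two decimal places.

Bead cross-section = 0.12 × 0.77 = 0.0924 mm².
Volumetric flow = 117 × 0.0924 = 10.81 mm³/s.

10.81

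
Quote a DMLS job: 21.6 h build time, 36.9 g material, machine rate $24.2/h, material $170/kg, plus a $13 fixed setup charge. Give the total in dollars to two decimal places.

Machine cost: 24.2 × 21.6 → $522.72.
Feedstock cost = 170 × 36.9/1000 = $6.273.
Total = 522.72 + 6.273 + 13 = 541.993 ≈ $541.99.

$541.99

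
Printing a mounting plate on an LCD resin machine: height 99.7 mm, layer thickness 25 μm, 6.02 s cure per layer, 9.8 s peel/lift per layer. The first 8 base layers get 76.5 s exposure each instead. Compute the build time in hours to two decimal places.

Layer count = ceil(99.7 / 0.025) = 3988.
Bottom layers = 8 × (76.5 + 9.8) = 690.4 s.
Remaining layers = 3980 × (6.02 + 9.8) = 62963.6 s.
Total = 690.4 + 62963.6 = 63654 s = 17.68 hours.

17.68 hours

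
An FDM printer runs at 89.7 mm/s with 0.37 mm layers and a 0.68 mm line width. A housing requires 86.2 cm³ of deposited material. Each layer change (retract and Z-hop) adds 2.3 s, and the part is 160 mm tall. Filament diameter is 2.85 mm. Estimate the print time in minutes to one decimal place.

80.3 minutes

Bead cross-section = 0.37 × 0.68 = 0.2516 mm².
Total extruded path = 86200/0.2516 = 342607.3 mm.
Print-move time = 342607.3 / 89.7 = 3819.5 s.
Number of layers: 160 / 0.37 → 433 (rounded up).
Z-hop total = 433 × 2.3, so 995.9 s.
Altogether 3819.5 + 995.9 = 4815.4 s, i.e. 80.3 minutes.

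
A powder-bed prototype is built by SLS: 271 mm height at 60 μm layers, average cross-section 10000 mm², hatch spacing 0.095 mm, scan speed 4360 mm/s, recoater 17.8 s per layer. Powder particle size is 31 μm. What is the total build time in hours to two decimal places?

Layers = ⌈271/0.06⌉ = 4517.
Per-layer scan distance: 10000 / 0.095 → 105263.2 mm.
Laser time per layer = 105263.2 / 4360, so 24.1429 s.
Layer cycle = 24.1429 + 17.8 = 41.9429 s.
Total: 4517 × 41.9429 s = 189456.0793 s → 52.63 hours.

52.63 hours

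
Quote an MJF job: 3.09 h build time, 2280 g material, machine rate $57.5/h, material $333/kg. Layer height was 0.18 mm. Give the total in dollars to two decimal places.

$936.92

Machine cost: 57.5 × 3.09 → $177.675.
Material cost = 333 × 2280/1000 = $759.24.
Job cost: 177.675 + 759.24 = 936.915 ≈ $936.92.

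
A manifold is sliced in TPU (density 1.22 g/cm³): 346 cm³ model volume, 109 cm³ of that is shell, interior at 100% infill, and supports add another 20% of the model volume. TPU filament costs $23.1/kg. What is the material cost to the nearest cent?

Interior volume = 346 − 109 = 237 cm³.
Infill deposited = 1.00 × 237 = 237 cm³.
Support: 0.20 × 346 → 69.2 cm³.
Total extruded = 109 + 237 + 69.2, so 415.2 cm³.
Mass: 415.2 × 1.22 → 506.544 g.
Cost = 506.544 g / 1000 × $23.1/kg = $11.70.

$11.70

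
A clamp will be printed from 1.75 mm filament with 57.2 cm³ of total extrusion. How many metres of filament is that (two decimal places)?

Filament cross-section = π × (1.75/2)² = 2.4053 mm².
Length = 57.2 cm³ / 2.4053 mm² = 57200 / 2.4053 = 23780.82 mm = 23.78 m.

23.78 m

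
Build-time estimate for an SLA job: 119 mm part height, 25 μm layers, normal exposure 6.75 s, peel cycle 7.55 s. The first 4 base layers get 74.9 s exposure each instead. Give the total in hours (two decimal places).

18.98 hours

Number of layers: 119 / 0.025 → 4760 (rounded up).
Burn-in layers: 4 × (74.9 + 7.55) → 329.8 s.
Regular layers = 4756 × (6.75 + 7.55), so 68010.8 s.
Sum: 329.8 + 68010.8 = 68340.6 s → 18.98 hours.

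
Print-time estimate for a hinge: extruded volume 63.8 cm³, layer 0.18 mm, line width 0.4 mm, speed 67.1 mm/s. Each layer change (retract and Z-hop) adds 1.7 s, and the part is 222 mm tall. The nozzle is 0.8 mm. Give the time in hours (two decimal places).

Line area = 0.18 × 0.4, so 0.072 mm².
Toolpath length = 63.8 cm³ / 0.072 mm² = 63800 / 0.072 = 886111.1 mm.
Time extruding = 886111.1 / 67.1 = 13205.8 s.
Layers = ⌈222/0.18⌉ = 1234.
Layer-change overhead = 1234 × 1.7, so 2097.8 s.
Total = 13205.8 + 2097.8 = 15303.6 s = 4.25 hours.

4.25 hours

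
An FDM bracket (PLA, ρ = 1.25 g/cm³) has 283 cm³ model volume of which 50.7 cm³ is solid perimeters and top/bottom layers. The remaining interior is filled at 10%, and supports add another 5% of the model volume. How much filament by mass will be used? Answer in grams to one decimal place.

110.1 g

Interior volume: 283 − 50.7 → 232.3 cm³.
Infill volume = 0.10 × 232.3 = 23.23 cm³.
Support = 0.05 × 283, so 14.15 cm³.
Total printed volume = 50.7 + 23.23 + 14.15 = 88.08 cm³.
Mass = 88.08 × 1.25 = 110.1 g.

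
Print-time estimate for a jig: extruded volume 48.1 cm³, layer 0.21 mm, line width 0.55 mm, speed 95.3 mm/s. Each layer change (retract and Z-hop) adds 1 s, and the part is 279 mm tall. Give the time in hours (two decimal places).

1.58 hours

Extrusion cross-section = 0.21 × 0.55 = 0.1155 mm².
Path length: 48100 mm³ / 0.1155 mm² → 416450.2 mm.
Print-move time = 416450.2 / 95.3 = 4369.9 s.
Layer count = ceil(279 / 0.21) = 1329.
Layer-change overhead = 1329 × 1, so 1329 s.
Total = 4369.9 + 1329 = 5698.9 s = 1.58 hours.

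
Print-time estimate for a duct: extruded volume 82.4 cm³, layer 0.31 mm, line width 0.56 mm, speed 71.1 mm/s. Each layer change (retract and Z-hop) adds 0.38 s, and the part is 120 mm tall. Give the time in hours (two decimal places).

Extrusion cross-section = 0.31 × 0.56, so 0.1736 mm².
Total extruded path = 82400/0.1736 = 474654.4 mm.
Time extruding = 474654.4 / 71.1 = 6675.9 s.
Number of layers: 120 / 0.31 → 388 (rounded up).
Layer-change overhead: 388 × 0.38 → 147.44 s.
Altogether 6675.9 + 147.44 = 6823.34 s, i.e. 1.90 hours.

1.90 hours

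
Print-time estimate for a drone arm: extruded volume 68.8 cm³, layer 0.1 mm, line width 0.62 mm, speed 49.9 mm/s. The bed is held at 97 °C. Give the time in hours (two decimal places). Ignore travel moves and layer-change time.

Line area: 0.1 × 0.62 → 0.062 mm².
Path length: 68800 mm³ / 0.062 mm² → 1109677.4 mm.
Print-move time = 1109677.4 / 49.9 = 22238 s.
That's 22238 s → 6.18 hours.

6.18 hours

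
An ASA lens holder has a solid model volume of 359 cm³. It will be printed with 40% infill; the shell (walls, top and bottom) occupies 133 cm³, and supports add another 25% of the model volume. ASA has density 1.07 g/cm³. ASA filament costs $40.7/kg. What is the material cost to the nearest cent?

$13.64

Interior volume: 359 − 133 → 226 cm³.
Infill volume = 0.40 × 226 = 90.4 cm³.
Support: 0.25 × 359 → 89.75 cm³.
Total printed volume = 133 + 90.4 + 89.75, so 313.15 cm³.
Mass = 313.15 × 1.07, so 335.0705 g.
At $40.7/kg: 335.0705/1000 × 40.7 = $13.64.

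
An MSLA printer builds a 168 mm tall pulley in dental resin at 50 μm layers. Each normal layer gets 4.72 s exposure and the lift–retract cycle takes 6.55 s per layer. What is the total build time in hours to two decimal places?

Number of layers: 168 / 0.05 → 3360 (rounded up).
Cycle time: 4.72 + 6.55 → 11.27 s.
Build time: 3360 × 11.27 s = 37867.2 s, i.e. 10.52 hours.

10.52 hours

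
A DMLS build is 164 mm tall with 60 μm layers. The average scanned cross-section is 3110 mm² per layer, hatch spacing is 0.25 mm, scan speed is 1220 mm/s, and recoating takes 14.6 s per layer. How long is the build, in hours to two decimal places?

18.83 hours

Number of layers: 164 / 0.06 → 2734 (rounded up).
Hatch length per layer: 3110 / 0.25 → 12440 mm.
Scan time per layer = 12440 / 1220, so 10.1967 s.
Time per layer = 10.1967 + 14.6 = 24.7967 s.
Total: 2734 × 24.7967 s = 67794.1778 s → 18.83 hours.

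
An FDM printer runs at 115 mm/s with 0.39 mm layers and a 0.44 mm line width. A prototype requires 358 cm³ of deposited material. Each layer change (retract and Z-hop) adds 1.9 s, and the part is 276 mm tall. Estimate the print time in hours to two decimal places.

Line area = 0.39 × 0.44 = 0.1716 mm².
Path length: 358000 mm³ / 0.1716 mm² → 2086247.1 mm.
Extrusion time = 2086247.1 / 115, so 18141.3 s.
Layer count = ceil(276 / 0.39) = 708.
Non-print overhead: 708 × 1.9 → 1345.2 s.
Total = 18141.3 + 1345.2 = 19486.5 s = 5.41 hours.

5.41 hours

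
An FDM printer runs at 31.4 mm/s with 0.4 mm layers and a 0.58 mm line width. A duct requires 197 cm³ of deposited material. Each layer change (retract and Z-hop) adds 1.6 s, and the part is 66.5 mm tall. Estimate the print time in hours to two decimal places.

7.59 hours

Bead cross-section = 0.4 × 0.58 = 0.232 mm².
Path length: 197000 mm³ / 0.232 mm² → 849137.9 mm.
Print-move time: 849137.9 / 31.4 → 27042.6 s.
Number of layers: 66.5 / 0.4 → 167 (rounded up).
Layer-change overhead = 167 × 1.6, so 267.2 s.
Altogether 27042.6 + 267.2 = 27309.8 s, i.e. 7.59 hours.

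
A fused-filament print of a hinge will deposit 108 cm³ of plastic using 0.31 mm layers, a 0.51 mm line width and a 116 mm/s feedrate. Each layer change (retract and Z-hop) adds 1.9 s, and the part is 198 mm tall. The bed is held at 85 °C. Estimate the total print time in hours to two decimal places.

1.97 hours

Extrusion cross-section = 0.31 × 0.51 = 0.1581 mm².
Total extruded path = 108000/0.1581 = 683112 mm.
Time extruding = 683112 / 116 = 5888.9 s.
Layers = ⌈198/0.31⌉ = 639.
Non-print overhead: 639 × 1.9 → 1214.1 s.
Altogether 5888.9 + 1214.1 = 7103 s, i.e. 1.97 hours.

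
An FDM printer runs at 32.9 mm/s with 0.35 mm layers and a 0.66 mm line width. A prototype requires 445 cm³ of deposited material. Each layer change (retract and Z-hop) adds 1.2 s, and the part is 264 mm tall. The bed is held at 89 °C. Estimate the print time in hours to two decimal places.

Extrusion cross-section = 0.35 × 0.66, so 0.231 mm².
Total extruded path = 445000/0.231 = 1926406.9 mm.
Extrusion time: 1926406.9 / 32.9 → 58553.4 s.
Number of layers: 264 / 0.35 → 755 (rounded up).
Non-print overhead: 755 × 1.2 → 906 s.
Altogether 58553.4 + 906 = 59459.4 s, i.e. 16.52 hours.

16.52 hours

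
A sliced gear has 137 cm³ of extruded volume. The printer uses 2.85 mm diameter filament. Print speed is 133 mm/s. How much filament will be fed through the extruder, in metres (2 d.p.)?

21.48 m

A = π r² = π × 1.425² = 6.3794 mm².
Length = 137 cm³ / 6.3794 mm² = 137000 / 6.3794 = 21475.37 mm = 21.48 m.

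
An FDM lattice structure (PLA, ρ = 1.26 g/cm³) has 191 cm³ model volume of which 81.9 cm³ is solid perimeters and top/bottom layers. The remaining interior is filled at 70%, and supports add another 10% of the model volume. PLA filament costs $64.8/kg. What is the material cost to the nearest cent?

$14.48

Interior volume = 191 − 81.9, so 109.1 cm³.
Infill volume = 0.70 × 109.1, so 76.37 cm³.
Support = 0.10 × 191, so 19.1 cm³.
Deposited volume: 81.9 + 76.37 + 19.1 → 177.37 cm³.
Mass: 177.37 × 1.26 → 223.4862 g.
At $64.8/kg: 223.4862/1000 × 64.8 = $14.48.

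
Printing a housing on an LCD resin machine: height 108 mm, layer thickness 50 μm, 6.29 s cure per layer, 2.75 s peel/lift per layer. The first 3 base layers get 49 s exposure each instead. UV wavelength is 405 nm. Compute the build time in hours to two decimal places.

5.46 hours

Layer count = ceil(108 / 0.05) = 2160.
Burn-in layers: 3 × (49 + 2.75) → 155.25 s.
Normal layers: 2157 × (6.29 + 2.75) → 19499.28 s.
Sum: 155.25 + 19499.28 = 19654.53 s → 5.46 hours.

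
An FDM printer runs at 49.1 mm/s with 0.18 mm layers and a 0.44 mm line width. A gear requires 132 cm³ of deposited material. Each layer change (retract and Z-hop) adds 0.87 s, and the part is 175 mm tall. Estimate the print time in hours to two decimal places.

9.66 hours

Bead cross-section = 0.18 × 0.44, so 0.0792 mm².
Total extruded path = 132000/0.0792 = 1666666.7 mm.
Print-move time = 1666666.7 / 49.1 = 33944.3 s.
Number of layers: 175 / 0.18 → 973 (rounded up).
Z-hop total: 973 × 0.87 → 846.51 s.
Total = 33944.3 + 846.51 = 34790.81 s = 9.66 hours.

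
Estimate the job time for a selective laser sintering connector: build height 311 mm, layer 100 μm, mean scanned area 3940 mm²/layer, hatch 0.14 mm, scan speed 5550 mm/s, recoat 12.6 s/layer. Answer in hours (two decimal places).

15.27 hours

Number of layers: 311 / 0.1 → 3110 (rounded up).
Hatch length per layer: 3940 / 0.14 → 28142.9 mm.
Scan time per layer = 28142.9 / 5550, so 5.0708 s.
Per-layer time: 5.0708 + 12.6 → 17.6708 s.
Total: 3110 × 17.6708 s = 54956.188 s → 15.27 hours.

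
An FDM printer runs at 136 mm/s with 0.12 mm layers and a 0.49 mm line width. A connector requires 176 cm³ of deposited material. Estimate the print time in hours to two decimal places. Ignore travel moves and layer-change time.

Extrusion cross-section = 0.12 × 0.49 = 0.0588 mm².
Path length: 176000 mm³ / 0.0588 mm² → 2993197.3 mm.
Print-move time: 2993197.3 / 136 → 22008.8 s.
That's 22008.8 s → 6.11 hours.

6.11 hours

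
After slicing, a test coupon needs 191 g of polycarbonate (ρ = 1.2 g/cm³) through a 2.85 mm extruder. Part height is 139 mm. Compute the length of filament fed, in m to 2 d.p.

Extruded volume: 191/1.2 = 159.1667 cm³ (159166.7 mm³).
Filament cross-section = π × (2.85/2)² = 6.3794 mm².
L = V/A = 159166.7/6.3794 = 24950.11 mm → 24.95 m.

24.95 m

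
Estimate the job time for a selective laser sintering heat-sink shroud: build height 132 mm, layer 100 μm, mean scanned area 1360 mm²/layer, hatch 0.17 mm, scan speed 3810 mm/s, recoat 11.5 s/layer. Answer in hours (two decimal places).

Layers = ⌈132/0.1⌉ = 1320.
Per-layer scan distance: 1360 / 0.17 → 8000 mm.
Laser time per layer: 8000 / 3810 → 2.0997 s.
Per-layer time = 2.0997 + 11.5, so 13.5997 s.
Total: 1320 × 13.5997 s = 17951.604 s → 4.99 hours.

4.99 hours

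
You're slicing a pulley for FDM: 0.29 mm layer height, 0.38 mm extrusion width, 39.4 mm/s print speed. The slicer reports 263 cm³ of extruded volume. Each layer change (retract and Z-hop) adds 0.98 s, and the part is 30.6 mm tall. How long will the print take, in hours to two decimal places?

Bead cross-section = 0.29 × 0.38, so 0.1102 mm².
Path length: 263000 mm³ / 0.1102 mm² → 2386569.9 mm.
Extrusion time = 2386569.9 / 39.4 = 60572.8 s.
Layer count = ceil(30.6 / 0.29) = 106.
Layer-change overhead = 106 × 0.98, so 103.88 s.
Total = 60572.8 + 103.88 = 60676.68 s = 16.85 hours.

16.85 hours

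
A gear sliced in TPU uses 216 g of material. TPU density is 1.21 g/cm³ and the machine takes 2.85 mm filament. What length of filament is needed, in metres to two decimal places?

27.98 m

Extruded volume: 216/1.21 = 178.5124 cm³ (178512.4 mm³).
Filament cross-section = π × (2.85/2)² = 6.3794 mm².
Length = 178512.4 / 6.3794 = 27982.63 mm = 27.98 m.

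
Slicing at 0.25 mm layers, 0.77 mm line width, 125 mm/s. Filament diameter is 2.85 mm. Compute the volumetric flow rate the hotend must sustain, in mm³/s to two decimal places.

24.06

Extrusion cross-section: 0.25 × 0.77 → 0.1925 mm².
Volumetric flow = 125 × 0.1925 = 24.06 mm³/s.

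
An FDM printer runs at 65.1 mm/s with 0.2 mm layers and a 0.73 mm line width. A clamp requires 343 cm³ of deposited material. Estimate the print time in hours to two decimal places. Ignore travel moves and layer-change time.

Line area = 0.2 × 0.73 = 0.146 mm².
Toolpath length = 343 cm³ / 0.146 mm² = 343000 / 0.146 = 2349315.1 mm.
Extrusion time: 2349315.1 / 65.1 → 36087.8 s.
Converting: 36087.8 s = 10.02 hours.

10.02 hours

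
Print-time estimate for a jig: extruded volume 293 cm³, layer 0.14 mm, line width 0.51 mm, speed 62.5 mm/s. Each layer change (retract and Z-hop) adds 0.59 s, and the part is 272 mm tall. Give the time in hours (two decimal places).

Line area = 0.14 × 0.51 = 0.0714 mm².
Total extruded path = 293000/0.0714 = 4103641.5 mm.
Print-move time: 4103641.5 / 62.5 → 65658.3 s.
Layer count = ceil(272 / 0.14) = 1943.
Layer-change overhead = 1943 × 0.59, so 1146.37 s.
Altogether 65658.3 + 1146.37 = 66804.67 s, i.e. 18.56 hours.

18.56 hours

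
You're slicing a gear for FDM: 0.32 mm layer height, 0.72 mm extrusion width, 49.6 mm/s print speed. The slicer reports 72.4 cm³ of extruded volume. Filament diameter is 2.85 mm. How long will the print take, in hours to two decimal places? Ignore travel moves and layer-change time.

Extrusion cross-section = 0.32 × 0.72 = 0.2304 mm².
Path length: 72400 mm³ / 0.2304 mm² → 314236.1 mm.
Print-move time: 314236.1 / 49.6 → 6335.4 s.
Converting: 6335.4 s = 1.76 hours.

1.76 hours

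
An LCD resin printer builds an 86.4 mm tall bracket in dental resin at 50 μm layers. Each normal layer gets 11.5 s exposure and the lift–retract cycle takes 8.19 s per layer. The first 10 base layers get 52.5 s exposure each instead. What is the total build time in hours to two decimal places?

9.57 hours

Layer count = ceil(86.4 / 0.05) = 1728.
Burn-in layers = 10 × (52.5 + 8.19) = 606.9 s.
Regular layers = 1718 × (11.5 + 8.19), so 33827.42 s.
Sum: 606.9 + 33827.42 = 34434.32 s → 9.57 hours.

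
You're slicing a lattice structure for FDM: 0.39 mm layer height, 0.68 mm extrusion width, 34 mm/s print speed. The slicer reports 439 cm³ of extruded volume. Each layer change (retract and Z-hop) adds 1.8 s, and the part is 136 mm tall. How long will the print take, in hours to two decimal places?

13.70 hours

Extrusion cross-section = 0.39 × 0.68 = 0.2652 mm².
Path length: 439000 mm³ / 0.2652 mm² → 1655354.4 mm.
Time extruding: 1655354.4 / 34 → 48686.9 s.
Layers = ⌈136/0.39⌉ = 349.
Non-print overhead: 349 × 1.8 → 628.2 s.
Altogether 48686.9 + 628.2 = 49315.1 s, i.e. 13.70 hours.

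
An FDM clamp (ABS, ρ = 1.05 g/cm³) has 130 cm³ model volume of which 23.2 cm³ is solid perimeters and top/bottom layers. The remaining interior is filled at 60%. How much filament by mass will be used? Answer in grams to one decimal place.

91.6 g

Infill region = 130 − 23.2 = 106.8 cm³.
Infill volume: 0.60 × 106.8 → 64.08 cm³.
Total printed volume = 23.2 + 64.08, so 87.28 cm³.
Mass: 87.28 × 1.05 → 91.644 g.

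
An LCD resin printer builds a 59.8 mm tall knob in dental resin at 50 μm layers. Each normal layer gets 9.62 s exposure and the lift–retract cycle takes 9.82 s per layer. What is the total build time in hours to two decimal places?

6.46 hours

Layer count = ceil(59.8 / 0.05) = 1196.
Per-layer time: 9.62 + 9.82 → 19.44 s.
Total = 1196 × 19.44 = 23250.24 s = 6.46 hours.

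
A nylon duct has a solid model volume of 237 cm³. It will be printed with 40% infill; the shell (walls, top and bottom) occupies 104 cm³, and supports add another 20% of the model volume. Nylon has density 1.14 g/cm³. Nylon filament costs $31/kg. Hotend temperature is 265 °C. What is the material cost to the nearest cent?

Interior volume: 237 − 104 → 133 cm³.
Deposited infill = 0.40 × 133 = 53.2 cm³.
Support: 0.20 × 237 → 47.4 cm³.
Total printed volume = 104 + 53.2 + 47.4 = 204.6 cm³.
Mass = 204.6 × 1.14 = 233.244 g.
At $31/kg: 233.244/1000 × 31 = $7.23.

$7.23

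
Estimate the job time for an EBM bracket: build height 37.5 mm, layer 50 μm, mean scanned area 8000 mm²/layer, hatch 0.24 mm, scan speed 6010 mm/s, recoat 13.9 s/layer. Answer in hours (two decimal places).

4.05 hours

Layer count = ceil(37.5 / 0.05) = 750.
Hatch length per layer = 8000 / 0.24, so 33333.3 mm.
Per-layer scan time = 33333.3 / 6010 = 5.5463 s.
Per-layer time: 5.5463 + 13.9 → 19.4463 s.
Total: 750 × 19.4463 s = 14584.725 s → 4.05 hours.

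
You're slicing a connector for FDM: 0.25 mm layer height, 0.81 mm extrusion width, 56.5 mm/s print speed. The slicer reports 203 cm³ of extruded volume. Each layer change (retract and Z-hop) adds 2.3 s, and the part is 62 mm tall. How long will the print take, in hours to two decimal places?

5.09 hours

Line area: 0.25 × 0.81 → 0.2025 mm².
Total extruded path = 203000/0.2025 = 1002469.1 mm.
Extrusion time: 1002469.1 / 56.5 → 17742.8 s.
Layer count = ceil(62 / 0.25) = 248.
Z-hop total: 248 × 2.3 → 570.4 s.
Altogether 17742.8 + 570.4 = 18313.2 s, i.e. 5.09 hours.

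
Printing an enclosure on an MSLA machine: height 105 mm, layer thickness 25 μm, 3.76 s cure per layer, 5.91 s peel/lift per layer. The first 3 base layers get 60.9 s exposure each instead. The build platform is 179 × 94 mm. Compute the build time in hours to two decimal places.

11.33 hours

Layer count = ceil(105 / 0.025) = 4200.
Burn-in layers: 3 × (60.9 + 5.91) → 200.43 s.
Remaining layers = 4197 × (3.76 + 5.91) = 40584.99 s.
Sum: 200.43 + 40584.99 = 40785.42 s → 11.33 hours.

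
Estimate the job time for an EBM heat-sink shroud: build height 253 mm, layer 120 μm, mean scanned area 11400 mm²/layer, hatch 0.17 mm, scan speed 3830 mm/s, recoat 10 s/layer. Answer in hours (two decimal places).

16.12 hours

Layer count = ceil(253 / 0.12) = 2109.
Per-layer scan distance = 11400 / 0.17, so 67058.8 mm.
Per-layer scan time = 67058.8 / 3830 = 17.5088 s.
Per-layer time = 17.5088 + 10 = 27.5088 s.
Total: 2109 × 27.5088 s = 58016.0592 s → 16.12 hours.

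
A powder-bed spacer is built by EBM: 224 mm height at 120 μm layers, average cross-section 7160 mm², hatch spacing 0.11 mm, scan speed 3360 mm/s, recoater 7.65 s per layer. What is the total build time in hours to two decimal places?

Layers = ⌈224/0.12⌉ = 1867.
Per-layer scan distance: 7160 / 0.11 → 65090.9 mm.
Beam time per layer: 65090.9 / 3360 → 19.3723 s.
Per-layer time = 19.3723 + 7.65 = 27.0223 s.
Total: 1867 × 27.0223 s = 50450.6341 s → 14.01 hours.

14.01 hours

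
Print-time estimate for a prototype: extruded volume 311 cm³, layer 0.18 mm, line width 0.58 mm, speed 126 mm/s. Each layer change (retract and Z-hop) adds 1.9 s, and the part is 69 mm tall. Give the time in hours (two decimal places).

Extrusion cross-section: 0.18 × 0.58 → 0.1044 mm².
Path length: 311000 mm³ / 0.1044 mm² → 2978927.2 mm.
Extrusion time = 2978927.2 / 126, so 23642.3 s.
Number of layers: 69 / 0.18 → 384 (rounded up).
Non-print overhead: 384 × 1.9 → 729.6 s.
Altogether 23642.3 + 729.6 = 24371.9 s, i.e. 6.77 hours.

6.77 hours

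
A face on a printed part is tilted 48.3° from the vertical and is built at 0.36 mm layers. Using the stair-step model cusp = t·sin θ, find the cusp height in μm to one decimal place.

h_c = t·sin θ = 0.36 × 0.7466 = 0.268776 mm (268.8 μm).

268.8 μm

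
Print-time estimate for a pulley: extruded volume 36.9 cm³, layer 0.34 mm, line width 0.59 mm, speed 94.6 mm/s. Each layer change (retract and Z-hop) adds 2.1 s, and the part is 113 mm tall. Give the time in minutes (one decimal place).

44.1 minutes

Line area = 0.34 × 0.59, so 0.2006 mm².
Toolpath length = 36.9 cm³ / 0.2006 mm² = 36900 / 0.2006 = 183948.2 mm.
Time extruding = 183948.2 / 94.6 = 1944.5 s.
Layers = ⌈113/0.34⌉ = 333.
Non-print overhead = 333 × 2.1 = 699.3 s.
Total = 1944.5 + 699.3 = 2643.8 s = 44.1 minutes.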